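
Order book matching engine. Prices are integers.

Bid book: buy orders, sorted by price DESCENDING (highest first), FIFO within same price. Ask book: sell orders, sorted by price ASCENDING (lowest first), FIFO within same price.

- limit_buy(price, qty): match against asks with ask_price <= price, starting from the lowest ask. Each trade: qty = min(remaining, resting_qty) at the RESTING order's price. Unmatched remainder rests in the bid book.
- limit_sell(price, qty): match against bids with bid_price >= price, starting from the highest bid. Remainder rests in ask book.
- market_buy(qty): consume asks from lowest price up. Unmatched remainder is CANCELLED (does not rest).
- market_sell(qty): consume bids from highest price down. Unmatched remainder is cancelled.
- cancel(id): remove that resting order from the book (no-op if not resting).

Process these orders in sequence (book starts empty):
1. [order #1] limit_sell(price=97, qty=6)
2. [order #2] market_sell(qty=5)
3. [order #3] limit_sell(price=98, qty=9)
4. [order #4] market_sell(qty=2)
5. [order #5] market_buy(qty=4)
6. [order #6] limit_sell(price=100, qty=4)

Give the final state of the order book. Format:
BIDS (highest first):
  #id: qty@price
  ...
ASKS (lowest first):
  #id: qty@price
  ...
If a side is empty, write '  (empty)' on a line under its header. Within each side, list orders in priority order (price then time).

After op 1 [order #1] limit_sell(price=97, qty=6): fills=none; bids=[-] asks=[#1:6@97]
After op 2 [order #2] market_sell(qty=5): fills=none; bids=[-] asks=[#1:6@97]
After op 3 [order #3] limit_sell(price=98, qty=9): fills=none; bids=[-] asks=[#1:6@97 #3:9@98]
After op 4 [order #4] market_sell(qty=2): fills=none; bids=[-] asks=[#1:6@97 #3:9@98]
After op 5 [order #5] market_buy(qty=4): fills=#5x#1:4@97; bids=[-] asks=[#1:2@97 #3:9@98]
After op 6 [order #6] limit_sell(price=100, qty=4): fills=none; bids=[-] asks=[#1:2@97 #3:9@98 #6:4@100]

Answer: BIDS (highest first):
  (empty)
ASKS (lowest first):
  #1: 2@97
  #3: 9@98
  #6: 4@100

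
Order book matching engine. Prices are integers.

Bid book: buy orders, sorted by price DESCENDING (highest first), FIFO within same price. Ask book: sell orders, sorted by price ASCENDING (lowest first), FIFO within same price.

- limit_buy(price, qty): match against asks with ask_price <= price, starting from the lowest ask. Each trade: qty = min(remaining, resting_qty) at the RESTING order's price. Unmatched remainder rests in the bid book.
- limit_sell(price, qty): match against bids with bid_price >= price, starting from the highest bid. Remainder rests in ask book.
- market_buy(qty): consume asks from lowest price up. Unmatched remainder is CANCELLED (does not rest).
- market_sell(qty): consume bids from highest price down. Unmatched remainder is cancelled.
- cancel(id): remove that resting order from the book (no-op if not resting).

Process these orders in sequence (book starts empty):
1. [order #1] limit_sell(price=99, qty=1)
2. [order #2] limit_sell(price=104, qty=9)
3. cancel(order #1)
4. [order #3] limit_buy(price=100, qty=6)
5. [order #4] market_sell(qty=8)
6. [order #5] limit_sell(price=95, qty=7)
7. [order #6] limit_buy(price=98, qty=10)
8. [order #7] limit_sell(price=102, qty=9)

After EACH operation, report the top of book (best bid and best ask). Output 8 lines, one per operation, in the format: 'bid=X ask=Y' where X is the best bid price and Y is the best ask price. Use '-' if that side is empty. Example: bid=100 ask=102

After op 1 [order #1] limit_sell(price=99, qty=1): fills=none; bids=[-] asks=[#1:1@99]
After op 2 [order #2] limit_sell(price=104, qty=9): fills=none; bids=[-] asks=[#1:1@99 #2:9@104]
After op 3 cancel(order #1): fills=none; bids=[-] asks=[#2:9@104]
After op 4 [order #3] limit_buy(price=100, qty=6): fills=none; bids=[#3:6@100] asks=[#2:9@104]
After op 5 [order #4] market_sell(qty=8): fills=#3x#4:6@100; bids=[-] asks=[#2:9@104]
After op 6 [order #5] limit_sell(price=95, qty=7): fills=none; bids=[-] asks=[#5:7@95 #2:9@104]
After op 7 [order #6] limit_buy(price=98, qty=10): fills=#6x#5:7@95; bids=[#6:3@98] asks=[#2:9@104]
After op 8 [order #7] limit_sell(price=102, qty=9): fills=none; bids=[#6:3@98] asks=[#7:9@102 #2:9@104]

Answer: bid=- ask=99
bid=- ask=99
bid=- ask=104
bid=100 ask=104
bid=- ask=104
bid=- ask=95
bid=98 ask=104
bid=98 ask=102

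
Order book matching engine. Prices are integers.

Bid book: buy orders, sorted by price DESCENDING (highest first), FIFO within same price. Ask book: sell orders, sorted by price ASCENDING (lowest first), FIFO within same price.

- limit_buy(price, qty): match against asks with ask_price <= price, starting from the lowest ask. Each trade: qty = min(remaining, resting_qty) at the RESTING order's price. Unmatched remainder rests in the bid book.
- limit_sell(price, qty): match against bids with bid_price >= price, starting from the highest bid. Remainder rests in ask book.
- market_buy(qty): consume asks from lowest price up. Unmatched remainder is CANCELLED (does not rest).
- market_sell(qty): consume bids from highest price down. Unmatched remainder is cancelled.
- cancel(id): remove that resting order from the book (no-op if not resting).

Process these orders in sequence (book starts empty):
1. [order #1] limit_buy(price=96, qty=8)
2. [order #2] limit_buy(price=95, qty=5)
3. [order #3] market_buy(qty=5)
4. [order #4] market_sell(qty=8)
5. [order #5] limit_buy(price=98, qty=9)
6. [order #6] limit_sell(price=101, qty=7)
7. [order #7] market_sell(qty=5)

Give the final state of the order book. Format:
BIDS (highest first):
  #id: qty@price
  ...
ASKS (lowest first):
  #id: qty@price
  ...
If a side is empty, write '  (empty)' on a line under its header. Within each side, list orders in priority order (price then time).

Answer: BIDS (highest first):
  #5: 4@98
  #2: 5@95
ASKS (lowest first):
  #6: 7@101

Derivation:
After op 1 [order #1] limit_buy(price=96, qty=8): fills=none; bids=[#1:8@96] asks=[-]
After op 2 [order #2] limit_buy(price=95, qty=5): fills=none; bids=[#1:8@96 #2:5@95] asks=[-]
After op 3 [order #3] market_buy(qty=5): fills=none; bids=[#1:8@96 #2:5@95] asks=[-]
After op 4 [order #4] market_sell(qty=8): fills=#1x#4:8@96; bids=[#2:5@95] asks=[-]
After op 5 [order #5] limit_buy(price=98, qty=9): fills=none; bids=[#5:9@98 #2:5@95] asks=[-]
After op 6 [order #6] limit_sell(price=101, qty=7): fills=none; bids=[#5:9@98 #2:5@95] asks=[#6:7@101]
After op 7 [order #7] market_sell(qty=5): fills=#5x#7:5@98; bids=[#5:4@98 #2:5@95] asks=[#6:7@101]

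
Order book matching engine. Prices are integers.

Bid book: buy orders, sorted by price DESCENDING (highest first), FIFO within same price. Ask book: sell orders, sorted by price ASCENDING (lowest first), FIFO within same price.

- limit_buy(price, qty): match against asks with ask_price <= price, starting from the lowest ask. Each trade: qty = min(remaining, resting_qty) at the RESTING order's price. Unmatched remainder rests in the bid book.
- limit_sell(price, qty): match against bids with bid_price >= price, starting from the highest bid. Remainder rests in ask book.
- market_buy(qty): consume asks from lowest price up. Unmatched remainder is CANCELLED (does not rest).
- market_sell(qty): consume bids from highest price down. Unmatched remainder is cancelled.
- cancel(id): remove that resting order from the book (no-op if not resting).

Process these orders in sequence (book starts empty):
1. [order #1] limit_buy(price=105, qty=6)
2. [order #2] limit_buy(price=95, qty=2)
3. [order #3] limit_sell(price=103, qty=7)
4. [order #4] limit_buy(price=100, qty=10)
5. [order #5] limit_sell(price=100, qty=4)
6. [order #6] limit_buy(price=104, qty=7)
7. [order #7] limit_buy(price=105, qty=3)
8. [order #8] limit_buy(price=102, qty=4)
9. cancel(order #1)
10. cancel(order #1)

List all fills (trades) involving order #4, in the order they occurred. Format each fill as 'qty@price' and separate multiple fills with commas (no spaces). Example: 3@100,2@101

Answer: 4@100

Derivation:
After op 1 [order #1] limit_buy(price=105, qty=6): fills=none; bids=[#1:6@105] asks=[-]
After op 2 [order #2] limit_buy(price=95, qty=2): fills=none; bids=[#1:6@105 #2:2@95] asks=[-]
After op 3 [order #3] limit_sell(price=103, qty=7): fills=#1x#3:6@105; bids=[#2:2@95] asks=[#3:1@103]
After op 4 [order #4] limit_buy(price=100, qty=10): fills=none; bids=[#4:10@100 #2:2@95] asks=[#3:1@103]
After op 5 [order #5] limit_sell(price=100, qty=4): fills=#4x#5:4@100; bids=[#4:6@100 #2:2@95] asks=[#3:1@103]
After op 6 [order #6] limit_buy(price=104, qty=7): fills=#6x#3:1@103; bids=[#6:6@104 #4:6@100 #2:2@95] asks=[-]
After op 7 [order #7] limit_buy(price=105, qty=3): fills=none; bids=[#7:3@105 #6:6@104 #4:6@100 #2:2@95] asks=[-]
After op 8 [order #8] limit_buy(price=102, qty=4): fills=none; bids=[#7:3@105 #6:6@104 #8:4@102 #4:6@100 #2:2@95] asks=[-]
After op 9 cancel(order #1): fills=none; bids=[#7:3@105 #6:6@104 #8:4@102 #4:6@100 #2:2@95] asks=[-]
After op 10 cancel(order #1): fills=none; bids=[#7:3@105 #6:6@104 #8:4@102 #4:6@100 #2:2@95] asks=[-]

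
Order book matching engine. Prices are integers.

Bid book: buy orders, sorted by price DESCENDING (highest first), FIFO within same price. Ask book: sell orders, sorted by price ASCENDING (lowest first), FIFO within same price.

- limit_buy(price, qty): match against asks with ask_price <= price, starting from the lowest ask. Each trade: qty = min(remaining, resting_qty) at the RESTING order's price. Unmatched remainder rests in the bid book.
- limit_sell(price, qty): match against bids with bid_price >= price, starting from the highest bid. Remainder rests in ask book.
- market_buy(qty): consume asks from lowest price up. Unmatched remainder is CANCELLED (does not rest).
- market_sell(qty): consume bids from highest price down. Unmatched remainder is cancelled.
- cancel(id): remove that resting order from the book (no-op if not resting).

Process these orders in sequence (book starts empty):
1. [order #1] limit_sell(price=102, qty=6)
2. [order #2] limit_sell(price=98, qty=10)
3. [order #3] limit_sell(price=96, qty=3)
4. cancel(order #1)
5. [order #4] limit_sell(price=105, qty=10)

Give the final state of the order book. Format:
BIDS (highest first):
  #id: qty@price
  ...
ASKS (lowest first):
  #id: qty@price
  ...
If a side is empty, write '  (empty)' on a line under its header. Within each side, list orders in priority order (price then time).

Answer: BIDS (highest first):
  (empty)
ASKS (lowest first):
  #3: 3@96
  #2: 10@98
  #4: 10@105

Derivation:
After op 1 [order #1] limit_sell(price=102, qty=6): fills=none; bids=[-] asks=[#1:6@102]
After op 2 [order #2] limit_sell(price=98, qty=10): fills=none; bids=[-] asks=[#2:10@98 #1:6@102]
After op 3 [order #3] limit_sell(price=96, qty=3): fills=none; bids=[-] asks=[#3:3@96 #2:10@98 #1:6@102]
After op 4 cancel(order #1): fills=none; bids=[-] asks=[#3:3@96 #2:10@98]
After op 5 [order #4] limit_sell(price=105, qty=10): fills=none; bids=[-] asks=[#3:3@96 #2:10@98 #4:10@105]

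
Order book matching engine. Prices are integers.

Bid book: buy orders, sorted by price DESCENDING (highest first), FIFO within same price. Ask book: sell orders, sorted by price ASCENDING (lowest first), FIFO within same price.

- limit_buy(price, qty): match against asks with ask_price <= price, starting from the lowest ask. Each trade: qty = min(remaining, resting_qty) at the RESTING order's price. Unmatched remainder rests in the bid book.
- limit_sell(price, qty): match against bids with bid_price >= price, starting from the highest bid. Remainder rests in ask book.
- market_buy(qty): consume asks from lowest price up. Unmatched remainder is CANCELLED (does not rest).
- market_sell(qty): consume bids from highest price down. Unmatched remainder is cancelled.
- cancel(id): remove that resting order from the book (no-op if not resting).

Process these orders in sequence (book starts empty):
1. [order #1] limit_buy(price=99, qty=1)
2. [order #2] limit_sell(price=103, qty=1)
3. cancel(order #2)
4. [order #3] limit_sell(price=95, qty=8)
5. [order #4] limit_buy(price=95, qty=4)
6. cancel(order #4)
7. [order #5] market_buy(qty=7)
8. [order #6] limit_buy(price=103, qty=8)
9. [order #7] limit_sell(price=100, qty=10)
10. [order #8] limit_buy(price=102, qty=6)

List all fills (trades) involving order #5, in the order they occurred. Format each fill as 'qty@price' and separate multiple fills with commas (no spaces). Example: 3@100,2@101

After op 1 [order #1] limit_buy(price=99, qty=1): fills=none; bids=[#1:1@99] asks=[-]
After op 2 [order #2] limit_sell(price=103, qty=1): fills=none; bids=[#1:1@99] asks=[#2:1@103]
After op 3 cancel(order #2): fills=none; bids=[#1:1@99] asks=[-]
After op 4 [order #3] limit_sell(price=95, qty=8): fills=#1x#3:1@99; bids=[-] asks=[#3:7@95]
After op 5 [order #4] limit_buy(price=95, qty=4): fills=#4x#3:4@95; bids=[-] asks=[#3:3@95]
After op 6 cancel(order #4): fills=none; bids=[-] asks=[#3:3@95]
After op 7 [order #5] market_buy(qty=7): fills=#5x#3:3@95; bids=[-] asks=[-]
After op 8 [order #6] limit_buy(price=103, qty=8): fills=none; bids=[#6:8@103] asks=[-]
After op 9 [order #7] limit_sell(price=100, qty=10): fills=#6x#7:8@103; bids=[-] asks=[#7:2@100]
After op 10 [order #8] limit_buy(price=102, qty=6): fills=#8x#7:2@100; bids=[#8:4@102] asks=[-]

Answer: 3@95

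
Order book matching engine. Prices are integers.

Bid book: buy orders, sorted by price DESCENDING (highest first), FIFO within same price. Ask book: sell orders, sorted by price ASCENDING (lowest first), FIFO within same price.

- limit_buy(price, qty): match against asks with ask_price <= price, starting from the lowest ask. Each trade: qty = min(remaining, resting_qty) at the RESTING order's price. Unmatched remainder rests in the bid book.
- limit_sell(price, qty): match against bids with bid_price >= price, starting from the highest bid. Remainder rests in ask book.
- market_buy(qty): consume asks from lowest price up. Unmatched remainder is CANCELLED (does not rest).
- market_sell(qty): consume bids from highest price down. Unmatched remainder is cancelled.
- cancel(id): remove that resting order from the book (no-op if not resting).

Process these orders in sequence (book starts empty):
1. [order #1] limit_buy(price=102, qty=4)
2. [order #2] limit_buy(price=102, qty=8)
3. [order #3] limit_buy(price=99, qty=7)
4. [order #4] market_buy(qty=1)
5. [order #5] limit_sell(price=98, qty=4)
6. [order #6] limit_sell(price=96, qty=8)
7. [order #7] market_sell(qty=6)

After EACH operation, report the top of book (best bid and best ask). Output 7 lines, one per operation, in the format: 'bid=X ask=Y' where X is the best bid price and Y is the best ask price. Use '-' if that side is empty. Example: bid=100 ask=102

Answer: bid=102 ask=-
bid=102 ask=-
bid=102 ask=-
bid=102 ask=-
bid=102 ask=-
bid=99 ask=-
bid=99 ask=-

Derivation:
After op 1 [order #1] limit_buy(price=102, qty=4): fills=none; bids=[#1:4@102] asks=[-]
After op 2 [order #2] limit_buy(price=102, qty=8): fills=none; bids=[#1:4@102 #2:8@102] asks=[-]
After op 3 [order #3] limit_buy(price=99, qty=7): fills=none; bids=[#1:4@102 #2:8@102 #3:7@99] asks=[-]
After op 4 [order #4] market_buy(qty=1): fills=none; bids=[#1:4@102 #2:8@102 #3:7@99] asks=[-]
After op 5 [order #5] limit_sell(price=98, qty=4): fills=#1x#5:4@102; bids=[#2:8@102 #3:7@99] asks=[-]
After op 6 [order #6] limit_sell(price=96, qty=8): fills=#2x#6:8@102; bids=[#3:7@99] asks=[-]
After op 7 [order #7] market_sell(qty=6): fills=#3x#7:6@99; bids=[#3:1@99] asks=[-]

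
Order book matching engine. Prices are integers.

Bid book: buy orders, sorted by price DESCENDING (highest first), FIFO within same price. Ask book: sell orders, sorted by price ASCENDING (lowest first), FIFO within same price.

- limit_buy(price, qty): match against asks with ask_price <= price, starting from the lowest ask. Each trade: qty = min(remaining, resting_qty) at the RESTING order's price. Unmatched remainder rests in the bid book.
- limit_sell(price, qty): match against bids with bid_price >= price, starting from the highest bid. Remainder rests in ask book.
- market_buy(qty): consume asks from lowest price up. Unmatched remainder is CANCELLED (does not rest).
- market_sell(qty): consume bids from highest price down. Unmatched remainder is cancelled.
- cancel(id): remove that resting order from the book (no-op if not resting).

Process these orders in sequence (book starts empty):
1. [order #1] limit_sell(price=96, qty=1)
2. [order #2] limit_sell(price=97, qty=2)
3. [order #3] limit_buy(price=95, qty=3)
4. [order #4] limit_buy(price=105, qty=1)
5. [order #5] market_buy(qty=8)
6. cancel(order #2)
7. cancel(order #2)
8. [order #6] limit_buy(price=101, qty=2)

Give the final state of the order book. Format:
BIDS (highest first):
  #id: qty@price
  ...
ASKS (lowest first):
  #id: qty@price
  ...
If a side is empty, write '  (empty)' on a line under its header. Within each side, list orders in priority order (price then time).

Answer: BIDS (highest first):
  #6: 2@101
  #3: 3@95
ASKS (lowest first):
  (empty)

Derivation:
After op 1 [order #1] limit_sell(price=96, qty=1): fills=none; bids=[-] asks=[#1:1@96]
After op 2 [order #2] limit_sell(price=97, qty=2): fills=none; bids=[-] asks=[#1:1@96 #2:2@97]
After op 3 [order #3] limit_buy(price=95, qty=3): fills=none; bids=[#3:3@95] asks=[#1:1@96 #2:2@97]
After op 4 [order #4] limit_buy(price=105, qty=1): fills=#4x#1:1@96; bids=[#3:3@95] asks=[#2:2@97]
After op 5 [order #5] market_buy(qty=8): fills=#5x#2:2@97; bids=[#3:3@95] asks=[-]
After op 6 cancel(order #2): fills=none; bids=[#3:3@95] asks=[-]
After op 7 cancel(order #2): fills=none; bids=[#3:3@95] asks=[-]
After op 8 [order #6] limit_buy(price=101, qty=2): fills=none; bids=[#6:2@101 #3:3@95] asks=[-]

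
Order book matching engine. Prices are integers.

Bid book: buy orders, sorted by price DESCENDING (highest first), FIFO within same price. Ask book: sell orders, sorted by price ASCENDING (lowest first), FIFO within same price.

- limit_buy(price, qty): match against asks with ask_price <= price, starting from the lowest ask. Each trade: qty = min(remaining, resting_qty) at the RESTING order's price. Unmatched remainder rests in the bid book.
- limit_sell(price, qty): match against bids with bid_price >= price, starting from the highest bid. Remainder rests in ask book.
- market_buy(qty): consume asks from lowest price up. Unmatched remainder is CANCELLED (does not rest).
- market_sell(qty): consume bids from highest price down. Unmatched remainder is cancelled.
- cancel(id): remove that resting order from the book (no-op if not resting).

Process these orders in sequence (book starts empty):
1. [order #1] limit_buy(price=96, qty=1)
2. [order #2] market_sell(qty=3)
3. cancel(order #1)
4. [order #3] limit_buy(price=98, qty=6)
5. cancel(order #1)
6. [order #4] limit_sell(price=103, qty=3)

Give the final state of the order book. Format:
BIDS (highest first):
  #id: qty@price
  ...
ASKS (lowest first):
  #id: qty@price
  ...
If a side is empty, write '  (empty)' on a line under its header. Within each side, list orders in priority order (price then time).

After op 1 [order #1] limit_buy(price=96, qty=1): fills=none; bids=[#1:1@96] asks=[-]
After op 2 [order #2] market_sell(qty=3): fills=#1x#2:1@96; bids=[-] asks=[-]
After op 3 cancel(order #1): fills=none; bids=[-] asks=[-]
After op 4 [order #3] limit_buy(price=98, qty=6): fills=none; bids=[#3:6@98] asks=[-]
After op 5 cancel(order #1): fills=none; bids=[#3:6@98] asks=[-]
After op 6 [order #4] limit_sell(price=103, qty=3): fills=none; bids=[#3:6@98] asks=[#4:3@103]

Answer: BIDS (highest first):
  #3: 6@98
ASKS (lowest first):
  #4: 3@103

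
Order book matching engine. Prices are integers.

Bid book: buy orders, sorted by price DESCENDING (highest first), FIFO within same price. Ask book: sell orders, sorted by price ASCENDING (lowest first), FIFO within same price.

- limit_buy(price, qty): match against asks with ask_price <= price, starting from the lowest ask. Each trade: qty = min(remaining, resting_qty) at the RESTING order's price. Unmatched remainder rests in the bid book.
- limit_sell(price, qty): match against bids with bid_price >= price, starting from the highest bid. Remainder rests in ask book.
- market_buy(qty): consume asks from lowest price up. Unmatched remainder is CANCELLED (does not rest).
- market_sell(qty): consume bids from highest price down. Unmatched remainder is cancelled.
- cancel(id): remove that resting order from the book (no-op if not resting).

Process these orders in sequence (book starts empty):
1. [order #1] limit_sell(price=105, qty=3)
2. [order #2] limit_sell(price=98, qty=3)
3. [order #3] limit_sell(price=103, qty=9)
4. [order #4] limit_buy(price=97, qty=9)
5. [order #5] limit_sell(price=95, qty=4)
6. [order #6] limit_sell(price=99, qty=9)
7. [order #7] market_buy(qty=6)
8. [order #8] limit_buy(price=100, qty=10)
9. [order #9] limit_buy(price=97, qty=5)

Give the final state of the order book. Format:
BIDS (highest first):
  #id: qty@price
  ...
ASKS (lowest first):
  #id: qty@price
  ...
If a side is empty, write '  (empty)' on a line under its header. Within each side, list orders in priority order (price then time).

Answer: BIDS (highest first):
  #8: 4@100
  #4: 5@97
  #9: 5@97
ASKS (lowest first):
  #3: 9@103
  #1: 3@105

Derivation:
After op 1 [order #1] limit_sell(price=105, qty=3): fills=none; bids=[-] asks=[#1:3@105]
After op 2 [order #2] limit_sell(price=98, qty=3): fills=none; bids=[-] asks=[#2:3@98 #1:3@105]
After op 3 [order #3] limit_sell(price=103, qty=9): fills=none; bids=[-] asks=[#2:3@98 #3:9@103 #1:3@105]
After op 4 [order #4] limit_buy(price=97, qty=9): fills=none; bids=[#4:9@97] asks=[#2:3@98 #3:9@103 #1:3@105]
After op 5 [order #5] limit_sell(price=95, qty=4): fills=#4x#5:4@97; bids=[#4:5@97] asks=[#2:3@98 #3:9@103 #1:3@105]
After op 6 [order #6] limit_sell(price=99, qty=9): fills=none; bids=[#4:5@97] asks=[#2:3@98 #6:9@99 #3:9@103 #1:3@105]
After op 7 [order #7] market_buy(qty=6): fills=#7x#2:3@98 #7x#6:3@99; bids=[#4:5@97] asks=[#6:6@99 #3:9@103 #1:3@105]
After op 8 [order #8] limit_buy(price=100, qty=10): fills=#8x#6:6@99; bids=[#8:4@100 #4:5@97] asks=[#3:9@103 #1:3@105]
After op 9 [order #9] limit_buy(price=97, qty=5): fills=none; bids=[#8:4@100 #4:5@97 #9:5@97] asks=[#3:9@103 #1:3@105]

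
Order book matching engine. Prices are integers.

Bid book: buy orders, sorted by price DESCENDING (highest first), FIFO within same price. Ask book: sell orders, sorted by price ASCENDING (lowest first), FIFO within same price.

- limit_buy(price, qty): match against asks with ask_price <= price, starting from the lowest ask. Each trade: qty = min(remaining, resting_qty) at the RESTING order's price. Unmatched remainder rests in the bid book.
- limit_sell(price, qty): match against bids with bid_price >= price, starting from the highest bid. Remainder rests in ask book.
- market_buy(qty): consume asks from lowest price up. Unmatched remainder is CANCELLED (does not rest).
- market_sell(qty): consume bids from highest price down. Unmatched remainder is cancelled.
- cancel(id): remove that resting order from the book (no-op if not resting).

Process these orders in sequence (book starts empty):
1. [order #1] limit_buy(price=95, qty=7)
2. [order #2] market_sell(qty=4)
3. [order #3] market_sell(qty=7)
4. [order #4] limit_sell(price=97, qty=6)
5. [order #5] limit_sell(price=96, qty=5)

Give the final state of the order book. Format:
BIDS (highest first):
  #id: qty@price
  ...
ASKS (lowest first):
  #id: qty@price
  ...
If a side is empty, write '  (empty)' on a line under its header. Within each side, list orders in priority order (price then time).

Answer: BIDS (highest first):
  (empty)
ASKS (lowest first):
  #5: 5@96
  #4: 6@97

Derivation:
After op 1 [order #1] limit_buy(price=95, qty=7): fills=none; bids=[#1:7@95] asks=[-]
After op 2 [order #2] market_sell(qty=4): fills=#1x#2:4@95; bids=[#1:3@95] asks=[-]
After op 3 [order #3] market_sell(qty=7): fills=#1x#3:3@95; bids=[-] asks=[-]
After op 4 [order #4] limit_sell(price=97, qty=6): fills=none; bids=[-] asks=[#4:6@97]
After op 5 [order #5] limit_sell(price=96, qty=5): fills=none; bids=[-] asks=[#5:5@96 #4:6@97]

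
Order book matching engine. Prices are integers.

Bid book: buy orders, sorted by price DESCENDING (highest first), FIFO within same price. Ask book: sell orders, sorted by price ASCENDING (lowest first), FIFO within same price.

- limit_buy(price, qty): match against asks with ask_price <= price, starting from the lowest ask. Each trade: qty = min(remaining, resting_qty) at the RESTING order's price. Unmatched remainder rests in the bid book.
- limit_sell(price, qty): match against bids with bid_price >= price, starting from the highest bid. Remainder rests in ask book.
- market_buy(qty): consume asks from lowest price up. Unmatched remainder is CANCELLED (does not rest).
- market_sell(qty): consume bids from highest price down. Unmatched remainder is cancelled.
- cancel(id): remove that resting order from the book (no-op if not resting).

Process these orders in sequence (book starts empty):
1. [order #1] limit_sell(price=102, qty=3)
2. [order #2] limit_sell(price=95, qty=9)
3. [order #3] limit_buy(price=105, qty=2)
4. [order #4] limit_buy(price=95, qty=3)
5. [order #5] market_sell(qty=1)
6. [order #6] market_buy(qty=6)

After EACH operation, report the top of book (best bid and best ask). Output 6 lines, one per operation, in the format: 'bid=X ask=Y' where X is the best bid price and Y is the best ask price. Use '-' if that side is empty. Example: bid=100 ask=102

Answer: bid=- ask=102
bid=- ask=95
bid=- ask=95
bid=- ask=95
bid=- ask=95
bid=- ask=102

Derivation:
After op 1 [order #1] limit_sell(price=102, qty=3): fills=none; bids=[-] asks=[#1:3@102]
After op 2 [order #2] limit_sell(price=95, qty=9): fills=none; bids=[-] asks=[#2:9@95 #1:3@102]
After op 3 [order #3] limit_buy(price=105, qty=2): fills=#3x#2:2@95; bids=[-] asks=[#2:7@95 #1:3@102]
After op 4 [order #4] limit_buy(price=95, qty=3): fills=#4x#2:3@95; bids=[-] asks=[#2:4@95 #1:3@102]
After op 5 [order #5] market_sell(qty=1): fills=none; bids=[-] asks=[#2:4@95 #1:3@102]
After op 6 [order #6] market_buy(qty=6): fills=#6x#2:4@95 #6x#1:2@102; bids=[-] asks=[#1:1@102]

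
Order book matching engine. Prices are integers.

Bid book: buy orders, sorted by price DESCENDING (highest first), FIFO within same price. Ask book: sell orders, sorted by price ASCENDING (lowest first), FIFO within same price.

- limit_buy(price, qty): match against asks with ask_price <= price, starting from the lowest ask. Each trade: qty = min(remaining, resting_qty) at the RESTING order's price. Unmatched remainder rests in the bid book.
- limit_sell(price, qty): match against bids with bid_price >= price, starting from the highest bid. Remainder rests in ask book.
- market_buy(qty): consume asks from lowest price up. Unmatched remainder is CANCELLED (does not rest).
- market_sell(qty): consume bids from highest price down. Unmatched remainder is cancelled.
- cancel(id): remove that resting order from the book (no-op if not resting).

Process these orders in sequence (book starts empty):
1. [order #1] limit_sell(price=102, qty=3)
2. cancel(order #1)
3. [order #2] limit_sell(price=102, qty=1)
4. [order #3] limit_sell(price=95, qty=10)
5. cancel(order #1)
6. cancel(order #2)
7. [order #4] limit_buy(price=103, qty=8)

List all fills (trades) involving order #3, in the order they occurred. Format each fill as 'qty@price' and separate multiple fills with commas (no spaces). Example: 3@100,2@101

After op 1 [order #1] limit_sell(price=102, qty=3): fills=none; bids=[-] asks=[#1:3@102]
After op 2 cancel(order #1): fills=none; bids=[-] asks=[-]
After op 3 [order #2] limit_sell(price=102, qty=1): fills=none; bids=[-] asks=[#2:1@102]
After op 4 [order #3] limit_sell(price=95, qty=10): fills=none; bids=[-] asks=[#3:10@95 #2:1@102]
After op 5 cancel(order #1): fills=none; bids=[-] asks=[#3:10@95 #2:1@102]
After op 6 cancel(order #2): fills=none; bids=[-] asks=[#3:10@95]
After op 7 [order #4] limit_buy(price=103, qty=8): fills=#4x#3:8@95; bids=[-] asks=[#3:2@95]

Answer: 8@95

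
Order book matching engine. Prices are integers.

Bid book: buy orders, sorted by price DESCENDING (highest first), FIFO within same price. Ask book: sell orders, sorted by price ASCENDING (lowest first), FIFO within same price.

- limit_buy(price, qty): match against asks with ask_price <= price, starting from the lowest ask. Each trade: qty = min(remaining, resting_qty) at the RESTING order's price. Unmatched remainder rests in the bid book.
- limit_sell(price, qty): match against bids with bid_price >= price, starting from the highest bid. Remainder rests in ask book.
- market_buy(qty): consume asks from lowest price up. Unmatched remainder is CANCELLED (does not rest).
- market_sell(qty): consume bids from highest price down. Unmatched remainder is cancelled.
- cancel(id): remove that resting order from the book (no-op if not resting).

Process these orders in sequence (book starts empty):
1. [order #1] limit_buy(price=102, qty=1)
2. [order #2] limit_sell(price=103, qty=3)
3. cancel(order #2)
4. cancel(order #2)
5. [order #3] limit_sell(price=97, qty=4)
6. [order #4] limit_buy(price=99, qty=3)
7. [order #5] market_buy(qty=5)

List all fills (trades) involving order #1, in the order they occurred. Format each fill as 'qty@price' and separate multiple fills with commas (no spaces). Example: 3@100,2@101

Answer: 1@102

Derivation:
After op 1 [order #1] limit_buy(price=102, qty=1): fills=none; bids=[#1:1@102] asks=[-]
After op 2 [order #2] limit_sell(price=103, qty=3): fills=none; bids=[#1:1@102] asks=[#2:3@103]
After op 3 cancel(order #2): fills=none; bids=[#1:1@102] asks=[-]
After op 4 cancel(order #2): fills=none; bids=[#1:1@102] asks=[-]
After op 5 [order #3] limit_sell(price=97, qty=4): fills=#1x#3:1@102; bids=[-] asks=[#3:3@97]
After op 6 [order #4] limit_buy(price=99, qty=3): fills=#4x#3:3@97; bids=[-] asks=[-]
After op 7 [order #5] market_buy(qty=5): fills=none; bids=[-] asks=[-]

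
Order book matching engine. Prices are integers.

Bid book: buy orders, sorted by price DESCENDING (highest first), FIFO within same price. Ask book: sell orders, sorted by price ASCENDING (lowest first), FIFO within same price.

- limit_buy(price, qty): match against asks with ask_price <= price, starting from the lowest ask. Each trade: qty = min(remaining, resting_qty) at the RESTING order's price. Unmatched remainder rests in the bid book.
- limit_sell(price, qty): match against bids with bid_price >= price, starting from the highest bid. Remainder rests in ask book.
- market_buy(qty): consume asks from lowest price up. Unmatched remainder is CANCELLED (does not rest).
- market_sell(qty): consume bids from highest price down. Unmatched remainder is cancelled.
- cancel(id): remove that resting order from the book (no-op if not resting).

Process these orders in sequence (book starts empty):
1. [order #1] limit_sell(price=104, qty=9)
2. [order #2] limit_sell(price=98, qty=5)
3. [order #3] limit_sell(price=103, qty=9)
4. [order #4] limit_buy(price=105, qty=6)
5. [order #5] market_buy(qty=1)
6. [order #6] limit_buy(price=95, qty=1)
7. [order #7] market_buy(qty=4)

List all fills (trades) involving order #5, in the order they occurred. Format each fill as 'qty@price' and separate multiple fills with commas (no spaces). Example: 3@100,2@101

Answer: 1@103

Derivation:
After op 1 [order #1] limit_sell(price=104, qty=9): fills=none; bids=[-] asks=[#1:9@104]
After op 2 [order #2] limit_sell(price=98, qty=5): fills=none; bids=[-] asks=[#2:5@98 #1:9@104]
After op 3 [order #3] limit_sell(price=103, qty=9): fills=none; bids=[-] asks=[#2:5@98 #3:9@103 #1:9@104]
After op 4 [order #4] limit_buy(price=105, qty=6): fills=#4x#2:5@98 #4x#3:1@103; bids=[-] asks=[#3:8@103 #1:9@104]
After op 5 [order #5] market_buy(qty=1): fills=#5x#3:1@103; bids=[-] asks=[#3:7@103 #1:9@104]
After op 6 [order #6] limit_buy(price=95, qty=1): fills=none; bids=[#6:1@95] asks=[#3:7@103 #1:9@104]
After op 7 [order #7] market_buy(qty=4): fills=#7x#3:4@103; bids=[#6:1@95] asks=[#3:3@103 #1:9@104]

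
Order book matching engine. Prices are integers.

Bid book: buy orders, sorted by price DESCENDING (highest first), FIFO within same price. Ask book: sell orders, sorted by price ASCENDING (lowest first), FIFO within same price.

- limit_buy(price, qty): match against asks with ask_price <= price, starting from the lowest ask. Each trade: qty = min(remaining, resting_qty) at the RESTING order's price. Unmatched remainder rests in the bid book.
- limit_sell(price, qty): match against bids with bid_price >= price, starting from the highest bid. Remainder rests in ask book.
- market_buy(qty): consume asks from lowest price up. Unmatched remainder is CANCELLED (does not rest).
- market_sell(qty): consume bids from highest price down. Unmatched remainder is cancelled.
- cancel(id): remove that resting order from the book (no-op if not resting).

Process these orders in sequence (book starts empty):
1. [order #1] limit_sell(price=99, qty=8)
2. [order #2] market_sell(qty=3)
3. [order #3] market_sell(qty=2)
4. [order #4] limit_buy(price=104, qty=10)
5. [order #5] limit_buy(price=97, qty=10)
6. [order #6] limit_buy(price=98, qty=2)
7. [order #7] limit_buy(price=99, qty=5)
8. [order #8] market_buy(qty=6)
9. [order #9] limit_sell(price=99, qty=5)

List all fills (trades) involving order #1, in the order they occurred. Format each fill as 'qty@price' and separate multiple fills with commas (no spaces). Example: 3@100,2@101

After op 1 [order #1] limit_sell(price=99, qty=8): fills=none; bids=[-] asks=[#1:8@99]
After op 2 [order #2] market_sell(qty=3): fills=none; bids=[-] asks=[#1:8@99]
After op 3 [order #3] market_sell(qty=2): fills=none; bids=[-] asks=[#1:8@99]
After op 4 [order #4] limit_buy(price=104, qty=10): fills=#4x#1:8@99; bids=[#4:2@104] asks=[-]
After op 5 [order #5] limit_buy(price=97, qty=10): fills=none; bids=[#4:2@104 #5:10@97] asks=[-]
After op 6 [order #6] limit_buy(price=98, qty=2): fills=none; bids=[#4:2@104 #6:2@98 #5:10@97] asks=[-]
After op 7 [order #7] limit_buy(price=99, qty=5): fills=none; bids=[#4:2@104 #7:5@99 #6:2@98 #5:10@97] asks=[-]
After op 8 [order #8] market_buy(qty=6): fills=none; bids=[#4:2@104 #7:5@99 #6:2@98 #5:10@97] asks=[-]
After op 9 [order #9] limit_sell(price=99, qty=5): fills=#4x#9:2@104 #7x#9:3@99; bids=[#7:2@99 #6:2@98 #5:10@97] asks=[-]

Answer: 8@99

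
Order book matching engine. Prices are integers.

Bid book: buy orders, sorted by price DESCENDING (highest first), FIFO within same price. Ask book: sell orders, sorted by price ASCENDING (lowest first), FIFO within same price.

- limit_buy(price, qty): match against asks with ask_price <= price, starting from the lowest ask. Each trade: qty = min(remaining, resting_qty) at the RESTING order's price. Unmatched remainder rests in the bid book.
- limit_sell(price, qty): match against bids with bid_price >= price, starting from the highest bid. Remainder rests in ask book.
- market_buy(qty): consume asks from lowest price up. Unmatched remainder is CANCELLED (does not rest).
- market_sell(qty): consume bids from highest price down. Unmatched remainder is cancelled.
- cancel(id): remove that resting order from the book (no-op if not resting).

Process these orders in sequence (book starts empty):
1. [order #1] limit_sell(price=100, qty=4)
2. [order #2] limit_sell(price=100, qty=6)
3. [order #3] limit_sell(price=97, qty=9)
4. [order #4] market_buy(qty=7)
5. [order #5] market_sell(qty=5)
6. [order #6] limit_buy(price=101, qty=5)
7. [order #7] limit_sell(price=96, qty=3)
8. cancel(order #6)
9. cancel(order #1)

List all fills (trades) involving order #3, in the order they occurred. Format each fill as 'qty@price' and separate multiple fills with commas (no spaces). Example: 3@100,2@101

Answer: 7@97,2@97

Derivation:
After op 1 [order #1] limit_sell(price=100, qty=4): fills=none; bids=[-] asks=[#1:4@100]
After op 2 [order #2] limit_sell(price=100, qty=6): fills=none; bids=[-] asks=[#1:4@100 #2:6@100]
After op 3 [order #3] limit_sell(price=97, qty=9): fills=none; bids=[-] asks=[#3:9@97 #1:4@100 #2:6@100]
After op 4 [order #4] market_buy(qty=7): fills=#4x#3:7@97; bids=[-] asks=[#3:2@97 #1:4@100 #2:6@100]
After op 5 [order #5] market_sell(qty=5): fills=none; bids=[-] asks=[#3:2@97 #1:4@100 #2:6@100]
After op 6 [order #6] limit_buy(price=101, qty=5): fills=#6x#3:2@97 #6x#1:3@100; bids=[-] asks=[#1:1@100 #2:6@100]
After op 7 [order #7] limit_sell(price=96, qty=3): fills=none; bids=[-] asks=[#7:3@96 #1:1@100 #2:6@100]
After op 8 cancel(order #6): fills=none; bids=[-] asks=[#7:3@96 #1:1@100 #2:6@100]
After op 9 cancel(order #1): fills=none; bids=[-] asks=[#7:3@96 #2:6@100]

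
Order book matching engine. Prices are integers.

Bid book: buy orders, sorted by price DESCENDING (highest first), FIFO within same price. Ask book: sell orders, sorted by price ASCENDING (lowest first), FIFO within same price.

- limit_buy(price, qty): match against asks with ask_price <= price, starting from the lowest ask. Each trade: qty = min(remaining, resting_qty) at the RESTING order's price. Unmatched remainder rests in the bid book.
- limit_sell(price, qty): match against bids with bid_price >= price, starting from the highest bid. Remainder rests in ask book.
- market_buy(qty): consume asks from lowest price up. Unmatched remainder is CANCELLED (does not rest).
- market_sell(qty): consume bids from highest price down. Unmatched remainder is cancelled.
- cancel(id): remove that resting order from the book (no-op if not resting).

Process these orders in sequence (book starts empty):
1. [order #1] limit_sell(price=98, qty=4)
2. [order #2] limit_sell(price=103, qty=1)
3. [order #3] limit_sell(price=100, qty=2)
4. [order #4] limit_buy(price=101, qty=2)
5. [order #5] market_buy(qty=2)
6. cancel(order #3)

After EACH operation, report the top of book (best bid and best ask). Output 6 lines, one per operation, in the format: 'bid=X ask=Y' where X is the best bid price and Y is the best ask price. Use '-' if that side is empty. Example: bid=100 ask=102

After op 1 [order #1] limit_sell(price=98, qty=4): fills=none; bids=[-] asks=[#1:4@98]
After op 2 [order #2] limit_sell(price=103, qty=1): fills=none; bids=[-] asks=[#1:4@98 #2:1@103]
After op 3 [order #3] limit_sell(price=100, qty=2): fills=none; bids=[-] asks=[#1:4@98 #3:2@100 #2:1@103]
After op 4 [order #4] limit_buy(price=101, qty=2): fills=#4x#1:2@98; bids=[-] asks=[#1:2@98 #3:2@100 #2:1@103]
After op 5 [order #5] market_buy(qty=2): fills=#5x#1:2@98; bids=[-] asks=[#3:2@100 #2:1@103]
After op 6 cancel(order #3): fills=none; bids=[-] asks=[#2:1@103]

Answer: bid=- ask=98
bid=- ask=98
bid=- ask=98
bid=- ask=98
bid=- ask=100
bid=- ask=103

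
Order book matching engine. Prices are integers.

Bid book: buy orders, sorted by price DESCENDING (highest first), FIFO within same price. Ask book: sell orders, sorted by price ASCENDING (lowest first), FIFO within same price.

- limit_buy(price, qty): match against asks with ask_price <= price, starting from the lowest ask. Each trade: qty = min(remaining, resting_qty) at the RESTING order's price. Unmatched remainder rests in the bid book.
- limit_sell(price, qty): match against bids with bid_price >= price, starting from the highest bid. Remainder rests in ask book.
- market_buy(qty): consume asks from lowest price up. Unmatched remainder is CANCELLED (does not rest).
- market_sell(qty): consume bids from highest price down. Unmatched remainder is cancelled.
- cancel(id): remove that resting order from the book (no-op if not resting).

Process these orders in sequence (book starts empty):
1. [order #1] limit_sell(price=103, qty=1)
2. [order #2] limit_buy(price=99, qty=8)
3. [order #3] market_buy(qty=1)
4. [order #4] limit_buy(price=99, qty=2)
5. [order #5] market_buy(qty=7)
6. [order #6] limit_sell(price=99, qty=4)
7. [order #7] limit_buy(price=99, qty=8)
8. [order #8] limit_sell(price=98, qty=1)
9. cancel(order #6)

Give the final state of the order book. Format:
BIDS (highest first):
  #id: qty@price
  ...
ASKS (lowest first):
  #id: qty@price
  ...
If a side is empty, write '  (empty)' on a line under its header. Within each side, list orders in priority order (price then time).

After op 1 [order #1] limit_sell(price=103, qty=1): fills=none; bids=[-] asks=[#1:1@103]
After op 2 [order #2] limit_buy(price=99, qty=8): fills=none; bids=[#2:8@99] asks=[#1:1@103]
After op 3 [order #3] market_buy(qty=1): fills=#3x#1:1@103; bids=[#2:8@99] asks=[-]
After op 4 [order #4] limit_buy(price=99, qty=2): fills=none; bids=[#2:8@99 #4:2@99] asks=[-]
After op 5 [order #5] market_buy(qty=7): fills=none; bids=[#2:8@99 #4:2@99] asks=[-]
After op 6 [order #6] limit_sell(price=99, qty=4): fills=#2x#6:4@99; bids=[#2:4@99 #4:2@99] asks=[-]
After op 7 [order #7] limit_buy(price=99, qty=8): fills=none; bids=[#2:4@99 #4:2@99 #7:8@99] asks=[-]
After op 8 [order #8] limit_sell(price=98, qty=1): fills=#2x#8:1@99; bids=[#2:3@99 #4:2@99 #7:8@99] asks=[-]
After op 9 cancel(order #6): fills=none; bids=[#2:3@99 #4:2@99 #7:8@99] asks=[-]

Answer: BIDS (highest first):
  #2: 3@99
  #4: 2@99
  #7: 8@99
ASKS (lowest first):
  (empty)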